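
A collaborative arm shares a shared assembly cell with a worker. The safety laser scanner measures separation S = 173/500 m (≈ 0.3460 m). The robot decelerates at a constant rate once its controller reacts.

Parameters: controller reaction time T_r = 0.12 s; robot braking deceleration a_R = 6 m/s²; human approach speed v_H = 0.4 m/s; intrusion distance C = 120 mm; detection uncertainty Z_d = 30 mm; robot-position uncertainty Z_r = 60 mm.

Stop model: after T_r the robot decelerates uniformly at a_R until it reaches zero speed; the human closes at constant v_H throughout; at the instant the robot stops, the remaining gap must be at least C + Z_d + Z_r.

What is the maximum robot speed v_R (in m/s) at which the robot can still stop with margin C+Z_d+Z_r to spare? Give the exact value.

collect terms ⇒ (1/12)·v_R² + (14/75)·v_R + (-11/125) = 0
  disc = (14/75)² − 4·(1/12)·(-11/125) = 361/5625 ; √disc = 19/75
  v_R = (−(14/75) + 19/75) / (2·(1/12)) = 2/5 m/s
check:
stop time T_s = (2/5)/6 = 0.0667 s
robot covers v_R·T_r = 0.4000·0.1200 = 0.0480 m before braking
robot under decel: 0.4000²/(2·6.0000) = 0.0133 m
human over T_r+T_s: 0.4000·(0.1200+0.0667) = 0.0747 m
residual clearance needed = 0.1200+0.0300+0.0600 = 0.2100 m
sum ≈ 0.0480+0.0133+0.0747+0.2100 ≈ 0.3460 m = S ✓

v_R_max = 2/5 m/s = 0.4000 m/s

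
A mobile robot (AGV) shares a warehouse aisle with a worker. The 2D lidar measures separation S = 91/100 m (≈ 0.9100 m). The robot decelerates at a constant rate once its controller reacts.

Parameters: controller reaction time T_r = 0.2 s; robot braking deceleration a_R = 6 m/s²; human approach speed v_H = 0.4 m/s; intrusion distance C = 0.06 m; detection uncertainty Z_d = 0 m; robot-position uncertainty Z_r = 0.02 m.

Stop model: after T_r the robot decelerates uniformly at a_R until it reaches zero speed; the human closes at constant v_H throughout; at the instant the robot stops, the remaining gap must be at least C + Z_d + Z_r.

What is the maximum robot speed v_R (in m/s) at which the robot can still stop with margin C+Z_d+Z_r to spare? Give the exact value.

v_R_max = 9/5 m/s = 1.8000 m/s

at the boundary: (1/12)·v² + (4/15)·v + (-3/4) = 0
  disc = (4/15)² − 4·(1/12)·(-3/4) = 289/900 ; √disc = 17/30
  v_R = (−(4/15) + 17/30) / (2·(1/12)) = 9/5 m/s
check:
stop time T_s = (9/5)/6 = 0.3000 s
robot covers v_R·T_r = 1.8000·0.2000 = 0.3600 m before braking
braking distance = 1.8000²/(2·6.0000) = 0.2700 m
human over T_r+T_s: 0.4000·(0.2000+0.3000) = 0.2000 m
margins: 0.0600+0.0000+0.0200 = 0.0800 m
sum ≈ 0.3600+0.2700+0.2000+0.0800 ≈ 0.9100 m = S ✓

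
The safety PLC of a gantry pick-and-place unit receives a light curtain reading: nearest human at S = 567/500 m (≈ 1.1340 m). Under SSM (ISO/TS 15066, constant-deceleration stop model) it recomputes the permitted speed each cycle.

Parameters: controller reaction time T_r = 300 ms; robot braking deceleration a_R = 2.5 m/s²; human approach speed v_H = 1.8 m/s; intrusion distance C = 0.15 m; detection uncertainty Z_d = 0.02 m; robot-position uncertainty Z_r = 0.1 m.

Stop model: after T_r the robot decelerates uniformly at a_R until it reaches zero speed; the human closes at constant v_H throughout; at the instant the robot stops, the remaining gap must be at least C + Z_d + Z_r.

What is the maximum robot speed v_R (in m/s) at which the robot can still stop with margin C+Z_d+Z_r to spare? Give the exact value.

at the boundary: (1/5)·v² + (51/50)·v + (-81/250) = 0
  disc = (51/50)² − 4·(1/5)·(-81/250) = 3249/2500 ; √disc = 57/50
  v_R = (−(51/50) + 57/50) / (2·(1/5)) = 3/10 m/s
check:
braking lasts T_s = (3/10)/(5/2) = 0.1200 s
robot covers v_R·T_r = 0.3000·0.3000 = 0.0900 m before braking
robot under decel: 0.3000²/(2·2.5000) = 0.0180 m
person approaches 1.8000·(0.3000+0.1200) = 0.7560 m
C+Z_d+Z_r = 0.1500+0.0200+0.1000 = 0.2700 m
sum ≈ 0.0900+0.0180+0.7560+0.2700 ≈ 1.1340 m = S ✓

v_R_max = 3/10 m/s = 0.3000 m/s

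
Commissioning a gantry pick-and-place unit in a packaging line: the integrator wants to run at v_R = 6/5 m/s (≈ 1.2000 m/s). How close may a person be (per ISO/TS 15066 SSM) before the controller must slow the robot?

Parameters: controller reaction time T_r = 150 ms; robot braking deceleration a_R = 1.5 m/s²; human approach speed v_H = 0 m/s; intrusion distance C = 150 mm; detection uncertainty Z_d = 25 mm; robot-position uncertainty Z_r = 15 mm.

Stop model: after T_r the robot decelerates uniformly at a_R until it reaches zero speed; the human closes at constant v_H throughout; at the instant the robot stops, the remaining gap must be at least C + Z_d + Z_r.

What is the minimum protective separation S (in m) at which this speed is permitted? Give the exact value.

braking lasts T_s = (6/5)/(3/2) = 0.8000 s
reaction-phase robot travel = 1.2000·0.1500 = 0.1800 m
robot under decel: 1.2000²/(2·1.5000) = 0.4800 m
human closes 0.0000·0.9500 = 0.0000 m
margins: 0.1500+0.0250+0.0150 = 0.1900 m
S_min ≈ 0.1800+0.4800+0.0000+0.1900  ⇒  S_min = 17/20 m

S_min = 17/20 m = 0.8500 m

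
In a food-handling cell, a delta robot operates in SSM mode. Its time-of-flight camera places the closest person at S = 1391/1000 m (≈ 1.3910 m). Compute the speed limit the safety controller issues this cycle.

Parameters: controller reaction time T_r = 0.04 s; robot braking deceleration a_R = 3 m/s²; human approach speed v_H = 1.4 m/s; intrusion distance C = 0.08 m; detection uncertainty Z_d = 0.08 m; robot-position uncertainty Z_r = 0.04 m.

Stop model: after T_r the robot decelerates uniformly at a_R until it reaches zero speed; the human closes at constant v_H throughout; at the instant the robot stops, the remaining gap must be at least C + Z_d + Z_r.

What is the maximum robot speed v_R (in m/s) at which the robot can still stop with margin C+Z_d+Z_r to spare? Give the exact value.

v_R_max = 3/2 m/s = 1.5000 m/s

collect terms ⇒ (1/6)·v_R² + (38/75)·v_R + (-227/200) = 0
  disc = (38/75)² − 4·(1/6)·(-227/200) = 22801/22500 ; √disc = 151/150
  v_R = (−(38/75) + 151/150) / (2·(1/6)) = 3/2 m/s
check:
stop time T_s = (3/2)/3 = 0.5000 s
robot covers v_R·T_r = 1.5000·0.0400 = 0.0600 m before braking
robot covers 1.5000·0.5000 − ½·3.0000·0.5000² = 0.3750 m while stopping
human closes 1.4000·0.5400 = 0.7560 m
margins: 0.0800+0.0800+0.0400 = 0.2000 m
sum ≈ 0.0600+0.3750+0.7560+0.2000 ≈ 1.3910 m = S ✓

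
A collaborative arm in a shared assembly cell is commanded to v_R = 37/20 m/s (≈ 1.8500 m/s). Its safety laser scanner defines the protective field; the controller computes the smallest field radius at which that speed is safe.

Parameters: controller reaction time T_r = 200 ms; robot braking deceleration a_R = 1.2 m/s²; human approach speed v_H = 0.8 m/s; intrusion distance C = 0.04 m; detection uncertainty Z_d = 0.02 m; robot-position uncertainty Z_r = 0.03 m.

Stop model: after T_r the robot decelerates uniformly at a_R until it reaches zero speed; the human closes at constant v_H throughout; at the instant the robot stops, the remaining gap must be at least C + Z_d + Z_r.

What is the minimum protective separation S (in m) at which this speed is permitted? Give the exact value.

T_s = v_R/a_R = (37/20)/(6/5) = 1.5417 s
robot covers v_R·T_r = 1.8500·0.2000 = 0.3700 m before braking
robot under decel: 1.8500²/(2·1.2000) = 1.4260 m
human closes 0.8000·1.7417 = 1.3933 m
margins: 0.0400+0.0200+0.0300 = 0.0900 m
S_min ≈ 0.3700+1.4260+1.3933+0.0900  ⇒  S_min = 5247/1600 m

S_min = 5247/1600 m = 3.2794 m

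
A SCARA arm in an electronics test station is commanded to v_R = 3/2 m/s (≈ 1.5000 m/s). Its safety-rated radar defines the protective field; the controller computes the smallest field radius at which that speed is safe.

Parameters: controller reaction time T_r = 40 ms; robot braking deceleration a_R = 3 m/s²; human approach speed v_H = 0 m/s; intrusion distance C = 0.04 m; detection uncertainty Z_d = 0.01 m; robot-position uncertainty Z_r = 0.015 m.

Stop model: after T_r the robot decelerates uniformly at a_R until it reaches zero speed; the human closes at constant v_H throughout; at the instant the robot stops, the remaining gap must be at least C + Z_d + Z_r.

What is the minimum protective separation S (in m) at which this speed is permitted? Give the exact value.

S_min = 1/2 m = 0.5000 m

braking lasts T_s = (3/2)/3 = 0.5000 s
robot covers v_R·T_r = 1.5000·0.0400 = 0.0600 m before braking
braking distance = 1.5000²/(2·3.0000) = 0.3750 m
person approaches 0.0000·(0.0400+0.5000) = 0.0000 m
C+Z_d+Z_r = 0.0400+0.0100+0.0150 = 0.0650 m
S_min ≈ 0.0600+0.3750+0.0000+0.0650  ⇒  S_min = 1/2 m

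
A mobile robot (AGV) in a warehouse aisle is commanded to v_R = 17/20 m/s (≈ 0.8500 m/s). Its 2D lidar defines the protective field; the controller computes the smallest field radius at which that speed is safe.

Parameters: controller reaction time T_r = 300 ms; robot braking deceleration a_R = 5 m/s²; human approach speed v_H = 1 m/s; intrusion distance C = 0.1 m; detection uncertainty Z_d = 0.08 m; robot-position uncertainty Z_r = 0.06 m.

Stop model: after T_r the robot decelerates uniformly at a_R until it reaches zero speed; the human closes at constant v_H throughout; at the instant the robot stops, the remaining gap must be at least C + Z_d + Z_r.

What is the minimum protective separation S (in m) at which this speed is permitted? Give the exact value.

stop time T_s = (17/20)/5 = 0.1700 s
reaction-phase robot travel = 0.8500·0.3000 = 0.2550 m
robot covers 0.8500·0.1700 − ½·5.0000·0.1700² = 0.0722 m while stopping
human closes 1.0000·0.4700 = 0.4700 m
residual clearance needed = 0.1000+0.0800+0.0600 = 0.2400 m
S_min ≈ 0.2550+0.0722+0.4700+0.2400  ⇒  S_min = 4149/4000 m

S_min = 4149/4000 m = 1.0373 m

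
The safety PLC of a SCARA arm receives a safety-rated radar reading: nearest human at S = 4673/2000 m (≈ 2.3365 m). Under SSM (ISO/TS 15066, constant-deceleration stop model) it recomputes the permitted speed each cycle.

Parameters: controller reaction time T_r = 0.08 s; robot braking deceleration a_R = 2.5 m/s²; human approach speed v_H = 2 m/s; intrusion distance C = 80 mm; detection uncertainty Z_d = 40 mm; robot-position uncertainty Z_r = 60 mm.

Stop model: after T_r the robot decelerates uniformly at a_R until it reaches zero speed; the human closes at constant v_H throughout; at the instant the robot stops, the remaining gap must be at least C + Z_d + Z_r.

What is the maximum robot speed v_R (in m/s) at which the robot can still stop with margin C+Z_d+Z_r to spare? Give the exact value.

at the boundary: (1/5)·v² + (22/25)·v + (-3993/2000) = 0
  disc = (22/25)² − 4·(1/5)·(-3993/2000) = 5929/2500 ; √disc = 77/50
  v_R = (−(22/25) + 77/50) / (2·(1/5)) = 33/20 m/s
check:
stop time T_s = (33/20)/(5/2) = 0.6600 s
reaction-phase robot travel = 1.6500·0.0800 = 0.1320 m
robot covers 1.6500·0.6600 − ½·2.5000·0.6600² = 0.5445 m while stopping
person approaches 2.0000·(0.0800+0.6600) = 1.4800 m
margins: 0.0800+0.0400+0.0600 = 0.1800 m
sum ≈ 0.1320+0.5445+1.4800+0.1800 ≈ 2.3365 m = S ✓

v_R_max = 33/20 m/s = 1.6500 m/s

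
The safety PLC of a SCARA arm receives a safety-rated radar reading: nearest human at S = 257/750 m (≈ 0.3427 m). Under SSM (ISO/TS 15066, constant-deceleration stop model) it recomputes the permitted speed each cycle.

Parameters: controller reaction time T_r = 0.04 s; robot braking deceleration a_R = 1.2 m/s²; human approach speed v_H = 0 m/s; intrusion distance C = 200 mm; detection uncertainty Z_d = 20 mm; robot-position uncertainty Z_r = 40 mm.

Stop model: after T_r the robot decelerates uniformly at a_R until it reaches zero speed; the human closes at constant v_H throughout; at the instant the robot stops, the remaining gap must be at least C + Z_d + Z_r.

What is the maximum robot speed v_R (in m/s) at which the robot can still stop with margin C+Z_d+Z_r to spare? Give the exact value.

quadratic (5/12)·v² + (1/25)·v + (-31/375) = 0
  disc = (1/25)² − 4·(5/12)·(-31/375) = 784/5625 ; √disc = 28/75
  v_R = (−(1/25) + 28/75) / (2·(5/12)) = 2/5 m/s
check:
stop time T_s = (2/5)/(6/5) = 0.3333 s
robot in T_r: 0.4000·0.0400 = 0.0160 m
robot under decel: 0.4000²/(2·1.2000) = 0.0667 m
human closes 0.0000·0.3733 = 0.0000 m
margins: 0.2000+0.0200+0.0400 = 0.2600 m
sum ≈ 0.0160+0.0667+0.0000+0.2600 ≈ 0.3427 m = S ✓

v_R_max = 2/5 m/s = 0.4000 m/s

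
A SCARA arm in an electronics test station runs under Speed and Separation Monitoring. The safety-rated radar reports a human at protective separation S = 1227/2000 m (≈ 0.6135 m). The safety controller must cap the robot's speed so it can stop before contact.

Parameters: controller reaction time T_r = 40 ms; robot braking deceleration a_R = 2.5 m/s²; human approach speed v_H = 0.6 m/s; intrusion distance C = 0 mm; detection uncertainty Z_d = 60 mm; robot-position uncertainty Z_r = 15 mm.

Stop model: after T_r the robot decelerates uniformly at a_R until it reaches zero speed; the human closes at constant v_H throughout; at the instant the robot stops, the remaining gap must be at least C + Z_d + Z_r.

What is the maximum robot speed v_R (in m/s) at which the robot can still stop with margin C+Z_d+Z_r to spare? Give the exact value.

collect terms ⇒ (1/5)·v_R² + (7/25)·v_R + (-1029/2000) = 0
  disc = (7/25)² − 4·(1/5)·(-1029/2000) = 49/100 ; √disc = 7/10
  v_R = (−(7/25) + 7/10) / (2·(1/5)) = 21/20 m/s
check:
stop time T_s = (21/20)/(5/2) = 0.4200 s
robot covers v_R·T_r = 1.0500·0.0400 = 0.0420 m before braking
robot under decel: 1.0500²/(2·2.5000) = 0.2205 m
person approaches 0.6000·(0.0400+0.4200) = 0.2760 m
C+Z_d+Z_r = 0.0000+0.0600+0.0150 = 0.0750 m
sum ≈ 0.0420+0.2205+0.2760+0.0750 ≈ 0.6135 m = S ✓

v_R_max = 21/20 m/s = 1.0500 m/s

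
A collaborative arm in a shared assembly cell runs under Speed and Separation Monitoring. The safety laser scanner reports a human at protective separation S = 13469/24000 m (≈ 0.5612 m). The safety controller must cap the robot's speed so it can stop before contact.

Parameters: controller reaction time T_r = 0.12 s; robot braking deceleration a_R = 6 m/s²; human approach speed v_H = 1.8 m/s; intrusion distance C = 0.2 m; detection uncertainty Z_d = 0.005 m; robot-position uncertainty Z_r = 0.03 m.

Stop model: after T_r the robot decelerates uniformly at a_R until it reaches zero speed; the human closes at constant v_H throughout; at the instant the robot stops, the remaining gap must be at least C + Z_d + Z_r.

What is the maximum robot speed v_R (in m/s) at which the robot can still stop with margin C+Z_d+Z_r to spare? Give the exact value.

collect terms ⇒ (1/12)·v_R² + (21/50)·v_R + (-529/4800) = 0
  disc = (21/50)² − 4·(1/12)·(-529/4800) = 76729/360000 ; √disc = 277/600
  v_R = (−(21/50) + 277/600) / (2·(1/12)) = 1/4 m/s
check:
braking lasts T_s = (1/4)/6 = 0.0417 s
robot in T_r: 0.2500·0.1200 = 0.0300 m
robot under decel: 0.2500²/(2·6.0000) = 0.0052 m
human over T_r+T_s: 1.8000·(0.1200+0.0417) = 0.2910 m
C+Z_d+Z_r = 0.2000+0.0050+0.0300 = 0.2350 m
sum ≈ 0.0300+0.0052+0.2910+0.2350 ≈ 0.5612 m = S ✓

v_R_max = 1/4 m/s = 0.2500 m/s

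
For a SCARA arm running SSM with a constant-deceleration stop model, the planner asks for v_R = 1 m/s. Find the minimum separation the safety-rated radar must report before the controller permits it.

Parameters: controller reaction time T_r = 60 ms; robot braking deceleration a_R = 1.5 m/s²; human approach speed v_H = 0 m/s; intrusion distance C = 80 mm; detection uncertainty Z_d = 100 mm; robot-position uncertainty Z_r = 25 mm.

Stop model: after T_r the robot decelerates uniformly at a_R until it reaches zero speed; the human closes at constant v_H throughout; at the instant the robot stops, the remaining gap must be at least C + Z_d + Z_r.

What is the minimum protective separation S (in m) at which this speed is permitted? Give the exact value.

S_min = 359/600 m = 0.5983 m

stop time T_s = 1/(3/2) = 0.6667 s
robot covers v_R·T_r = 1.0000·0.0600 = 0.0600 m before braking
braking distance = 1.0000²/(2·1.5000) = 0.3333 m
human over T_r+T_s: 0.0000·(0.0600+0.6667) = 0.0000 m
residual clearance needed = 0.0800+0.1000+0.0250 = 0.2050 m
S_min ≈ 0.0600+0.3333+0.0000+0.2050  ⇒  S_min = 359/600 m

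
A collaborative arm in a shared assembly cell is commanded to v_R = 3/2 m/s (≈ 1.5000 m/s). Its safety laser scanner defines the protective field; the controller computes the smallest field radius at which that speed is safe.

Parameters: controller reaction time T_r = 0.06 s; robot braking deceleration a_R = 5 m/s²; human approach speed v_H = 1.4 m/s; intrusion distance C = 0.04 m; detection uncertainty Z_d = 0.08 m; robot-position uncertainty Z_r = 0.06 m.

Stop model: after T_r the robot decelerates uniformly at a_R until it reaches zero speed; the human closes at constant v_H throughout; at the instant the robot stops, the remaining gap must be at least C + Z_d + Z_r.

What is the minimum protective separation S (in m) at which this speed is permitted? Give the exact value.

T_s = v_R/a_R = (3/2)/5 = 0.3000 s
reaction-phase robot travel = 1.5000·0.0600 = 0.0900 m
robot covers 1.5000·0.3000 − ½·5.0000·0.3000² = 0.2250 m while stopping
human closes 1.4000·0.3600 = 0.5040 m
residual clearance needed = 0.0400+0.0800+0.0600 = 0.1800 m
S_min ≈ 0.0900+0.2250+0.5040+0.1800  ⇒  S_min = 999/1000 m

S_min = 999/1000 m = 0.9990 m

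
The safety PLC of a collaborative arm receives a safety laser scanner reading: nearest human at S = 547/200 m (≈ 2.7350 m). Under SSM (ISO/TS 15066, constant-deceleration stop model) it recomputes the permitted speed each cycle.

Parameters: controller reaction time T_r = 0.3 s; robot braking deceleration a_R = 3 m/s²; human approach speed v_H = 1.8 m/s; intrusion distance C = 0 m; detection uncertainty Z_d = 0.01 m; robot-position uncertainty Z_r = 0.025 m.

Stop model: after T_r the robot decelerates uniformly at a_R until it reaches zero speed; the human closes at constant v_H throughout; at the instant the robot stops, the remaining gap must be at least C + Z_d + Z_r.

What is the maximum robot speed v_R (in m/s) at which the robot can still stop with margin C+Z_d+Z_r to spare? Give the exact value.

at the boundary: (1/6)·v² + (9/10)·v + (-54/25) = 0
  disc = (9/10)² − 4·(1/6)·(-54/25) = 9/4 ; √disc = 3/2
  v_R = (−(9/10) + 3/2) / (2·(1/6)) = 9/5 m/s
check:
braking lasts T_s = (9/5)/3 = 0.6000 s
robot covers v_R·T_r = 1.8000·0.3000 = 0.5400 m before braking
braking distance = 1.8000²/(2·3.0000) = 0.5400 m
person approaches 1.8000·(0.3000+0.6000) = 1.6200 m
margins: 0.0000+0.0100+0.0250 = 0.0350 m
sum ≈ 0.5400+0.5400+1.6200+0.0350 ≈ 2.7350 m = S ✓

v_R_max = 9/5 m/s = 1.8000 m/s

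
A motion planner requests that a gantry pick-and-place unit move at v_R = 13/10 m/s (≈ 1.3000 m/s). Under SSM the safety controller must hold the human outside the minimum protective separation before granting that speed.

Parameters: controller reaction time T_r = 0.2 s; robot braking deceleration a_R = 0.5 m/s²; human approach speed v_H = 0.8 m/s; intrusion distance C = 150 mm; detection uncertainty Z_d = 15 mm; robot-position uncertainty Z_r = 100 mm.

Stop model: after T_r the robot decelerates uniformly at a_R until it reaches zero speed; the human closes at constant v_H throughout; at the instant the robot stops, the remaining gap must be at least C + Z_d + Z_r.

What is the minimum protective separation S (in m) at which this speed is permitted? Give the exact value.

S_min = 891/200 m = 4.4550 m

braking lasts T_s = (13/10)/(1/2) = 2.6000 s
reaction-phase robot travel = 1.3000·0.2000 = 0.2600 m
robot under decel: 1.3000²/(2·0.5000) = 1.6900 m
person approaches 0.8000·(0.2000+2.6000) = 2.2400 m
C+Z_d+Z_r = 0.1500+0.0150+0.1000 = 0.2650 m
S_min ≈ 0.2600+1.6900+2.2400+0.2650  ⇒  S_min = 891/200 m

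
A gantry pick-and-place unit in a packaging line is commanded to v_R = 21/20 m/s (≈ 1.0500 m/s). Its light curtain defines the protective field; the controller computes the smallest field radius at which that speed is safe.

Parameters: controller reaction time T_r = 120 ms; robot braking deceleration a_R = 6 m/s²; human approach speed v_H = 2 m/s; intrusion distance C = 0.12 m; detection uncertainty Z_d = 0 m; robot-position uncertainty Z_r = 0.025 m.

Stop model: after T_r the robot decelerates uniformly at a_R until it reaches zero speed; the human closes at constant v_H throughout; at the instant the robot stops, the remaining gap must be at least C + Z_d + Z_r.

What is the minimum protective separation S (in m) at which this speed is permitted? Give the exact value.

stop time T_s = (21/20)/6 = 0.1750 s
reaction-phase robot travel = 1.0500·0.1200 = 0.1260 m
robot under decel: 1.0500²/(2·6.0000) = 0.0919 m
human over T_r+T_s: 2.0000·(0.1200+0.1750) = 0.5900 m
margins: 0.1200+0.0000+0.0250 = 0.1450 m
S_min ≈ 0.1260+0.0919+0.5900+0.1450  ⇒  S_min = 7623/8000 m

S_min = 7623/8000 m = 0.9529 m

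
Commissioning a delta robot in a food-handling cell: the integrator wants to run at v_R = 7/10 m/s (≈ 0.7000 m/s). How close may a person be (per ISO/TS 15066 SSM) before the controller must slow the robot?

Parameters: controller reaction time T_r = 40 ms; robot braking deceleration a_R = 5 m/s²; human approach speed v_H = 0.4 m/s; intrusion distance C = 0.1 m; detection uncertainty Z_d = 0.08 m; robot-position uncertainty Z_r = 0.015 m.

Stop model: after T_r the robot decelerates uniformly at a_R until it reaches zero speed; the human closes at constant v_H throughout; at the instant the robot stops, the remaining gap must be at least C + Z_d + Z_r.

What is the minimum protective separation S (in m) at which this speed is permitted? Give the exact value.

braking lasts T_s = (7/10)/5 = 0.1400 s
robot in T_r: 0.7000·0.0400 = 0.0280 m
braking distance = 0.7000²/(2·5.0000) = 0.0490 m
human closes 0.4000·0.1800 = 0.0720 m
C+Z_d+Z_r = 0.1000+0.0800+0.0150 = 0.1950 m
S_min ≈ 0.0280+0.0490+0.0720+0.1950  ⇒  S_min = 43/125 m

S_min = 43/125 m = 0.3440 m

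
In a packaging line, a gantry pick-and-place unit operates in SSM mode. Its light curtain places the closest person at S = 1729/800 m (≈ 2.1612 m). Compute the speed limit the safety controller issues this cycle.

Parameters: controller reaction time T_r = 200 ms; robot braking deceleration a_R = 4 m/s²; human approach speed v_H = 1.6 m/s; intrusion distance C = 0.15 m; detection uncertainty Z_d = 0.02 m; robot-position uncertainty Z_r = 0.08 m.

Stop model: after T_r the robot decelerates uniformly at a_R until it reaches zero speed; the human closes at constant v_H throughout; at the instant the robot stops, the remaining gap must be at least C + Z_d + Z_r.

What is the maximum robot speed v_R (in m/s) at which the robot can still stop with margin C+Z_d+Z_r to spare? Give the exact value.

collect terms ⇒ (1/8)·v_R² + (3/5)·v_R + (-1273/800) = 0
  disc = (3/5)² − 4·(1/8)·(-1273/800) = 1849/1600 ; √disc = 43/40
  v_R = (−(3/5) + 43/40) / (2·(1/8)) = 19/10 m/s
check:
braking lasts T_s = (19/10)/4 = 0.4750 s
robot covers v_R·T_r = 1.9000·0.2000 = 0.3800 m before braking
braking distance = 1.9000²/(2·4.0000) = 0.4512 m
human over T_r+T_s: 1.6000·(0.2000+0.4750) = 1.0800 m
C+Z_d+Z_r = 0.1500+0.0200+0.0800 = 0.2500 m
sum ≈ 0.3800+0.4512+1.0800+0.2500 ≈ 2.1612 m = S ✓

v_R_max = 19/10 m/s = 1.9000 m/s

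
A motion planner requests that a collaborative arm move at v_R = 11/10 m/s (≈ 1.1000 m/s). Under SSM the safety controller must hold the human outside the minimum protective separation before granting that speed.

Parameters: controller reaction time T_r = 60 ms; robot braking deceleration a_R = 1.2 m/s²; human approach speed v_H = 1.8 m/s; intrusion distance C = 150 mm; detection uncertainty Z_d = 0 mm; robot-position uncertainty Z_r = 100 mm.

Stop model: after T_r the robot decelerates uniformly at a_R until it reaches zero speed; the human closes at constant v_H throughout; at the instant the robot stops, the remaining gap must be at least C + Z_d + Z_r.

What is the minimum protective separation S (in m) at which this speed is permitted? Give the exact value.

S_min = 15469/6000 m = 2.5782 m

braking lasts T_s = (11/10)/(6/5) = 0.9167 s
robot in T_r: 1.1000·0.0600 = 0.0660 m
braking distance = 1.1000²/(2·1.2000) = 0.5042 m
person approaches 1.8000·(0.0600+0.9167) = 1.7580 m
residual clearance needed = 0.1500+0.0000+0.1000 = 0.2500 m
S_min ≈ 0.0660+0.5042+1.7580+0.2500  ⇒  S_min = 15469/6000 m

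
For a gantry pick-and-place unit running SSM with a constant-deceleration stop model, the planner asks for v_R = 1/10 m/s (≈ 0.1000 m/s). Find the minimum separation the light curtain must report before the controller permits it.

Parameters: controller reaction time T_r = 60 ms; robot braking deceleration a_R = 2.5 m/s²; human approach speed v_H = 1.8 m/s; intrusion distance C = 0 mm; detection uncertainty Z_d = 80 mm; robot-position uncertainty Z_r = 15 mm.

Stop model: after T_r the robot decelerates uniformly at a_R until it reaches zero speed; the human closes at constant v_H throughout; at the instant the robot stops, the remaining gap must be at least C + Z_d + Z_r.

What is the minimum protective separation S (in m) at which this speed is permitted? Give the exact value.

stop time T_s = (1/10)/(5/2) = 0.0400 s
robot covers v_R·T_r = 0.1000·0.0600 = 0.0060 m before braking
braking distance = 0.1000²/(2·2.5000) = 0.0020 m
human closes 1.8000·0.1000 = 0.1800 m
margins: 0.0000+0.0800+0.0150 = 0.0950 m
S_min ≈ 0.0060+0.0020+0.1800+0.0950  ⇒  S_min = 283/1000 m

S_min = 283/1000 m = 0.2830 m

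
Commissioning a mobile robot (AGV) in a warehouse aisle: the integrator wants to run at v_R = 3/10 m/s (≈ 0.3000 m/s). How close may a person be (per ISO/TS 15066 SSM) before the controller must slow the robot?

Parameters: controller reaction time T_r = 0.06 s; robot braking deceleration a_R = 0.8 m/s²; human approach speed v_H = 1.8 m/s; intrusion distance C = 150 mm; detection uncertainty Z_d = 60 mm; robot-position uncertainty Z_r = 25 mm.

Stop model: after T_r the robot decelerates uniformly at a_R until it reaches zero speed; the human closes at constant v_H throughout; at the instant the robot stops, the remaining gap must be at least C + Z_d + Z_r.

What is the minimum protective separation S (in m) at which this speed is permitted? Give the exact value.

S_min = 4369/4000 m = 1.0922 m

braking lasts T_s = (3/10)/(4/5) = 0.3750 s
reaction-phase robot travel = 0.3000·0.0600 = 0.0180 m
robot covers 0.3000·0.3750 − ½·0.8000·0.3750² = 0.0563 m while stopping
person approaches 1.8000·(0.0600+0.3750) = 0.7830 m
margins: 0.1500+0.0600+0.0250 = 0.2350 m
S_min ≈ 0.0180+0.0563+0.7830+0.2350  ⇒  S_min = 4369/4000 m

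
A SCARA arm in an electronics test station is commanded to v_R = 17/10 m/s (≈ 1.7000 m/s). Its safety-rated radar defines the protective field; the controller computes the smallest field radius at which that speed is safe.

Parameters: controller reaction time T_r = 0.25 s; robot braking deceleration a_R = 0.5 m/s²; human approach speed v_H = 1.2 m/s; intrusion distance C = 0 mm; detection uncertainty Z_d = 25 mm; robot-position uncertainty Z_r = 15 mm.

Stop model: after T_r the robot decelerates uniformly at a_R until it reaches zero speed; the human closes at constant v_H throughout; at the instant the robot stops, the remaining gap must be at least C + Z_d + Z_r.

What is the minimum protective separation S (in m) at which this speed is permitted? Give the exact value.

S_min = 1547/200 m = 7.7350 m

T_s = v_R/a_R = (17/10)/(1/2) = 3.4000 s
robot in T_r: 1.7000·0.2500 = 0.4250 m
robot covers 1.7000·3.4000 − ½·0.5000·3.4000² = 2.8900 m while stopping
human closes 1.2000·3.6500 = 4.3800 m
residual clearance needed = 0.0000+0.0250+0.0150 = 0.0400 m
S_min ≈ 0.4250+2.8900+4.3800+0.0400  ⇒  S_min = 1547/200 m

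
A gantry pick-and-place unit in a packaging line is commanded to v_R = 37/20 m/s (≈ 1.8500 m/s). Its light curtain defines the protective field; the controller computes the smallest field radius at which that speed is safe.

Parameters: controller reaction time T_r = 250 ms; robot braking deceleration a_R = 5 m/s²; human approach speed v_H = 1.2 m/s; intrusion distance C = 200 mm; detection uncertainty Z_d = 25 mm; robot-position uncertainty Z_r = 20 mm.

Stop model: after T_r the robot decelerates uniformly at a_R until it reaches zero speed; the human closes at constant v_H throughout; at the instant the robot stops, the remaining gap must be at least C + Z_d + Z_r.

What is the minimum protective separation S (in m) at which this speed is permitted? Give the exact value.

T_s = v_R/a_R = (37/20)/5 = 0.3700 s
robot in T_r: 1.8500·0.2500 = 0.4625 m
robot under decel: 1.8500²/(2·5.0000) = 0.3422 m
person approaches 1.2000·(0.2500+0.3700) = 0.7440 m
residual clearance needed = 0.2000+0.0250+0.0200 = 0.2450 m
S_min ≈ 0.4625+0.3422+0.7440+0.2450  ⇒  S_min = 287/160 m

S_min = 287/160 m = 1.7937 m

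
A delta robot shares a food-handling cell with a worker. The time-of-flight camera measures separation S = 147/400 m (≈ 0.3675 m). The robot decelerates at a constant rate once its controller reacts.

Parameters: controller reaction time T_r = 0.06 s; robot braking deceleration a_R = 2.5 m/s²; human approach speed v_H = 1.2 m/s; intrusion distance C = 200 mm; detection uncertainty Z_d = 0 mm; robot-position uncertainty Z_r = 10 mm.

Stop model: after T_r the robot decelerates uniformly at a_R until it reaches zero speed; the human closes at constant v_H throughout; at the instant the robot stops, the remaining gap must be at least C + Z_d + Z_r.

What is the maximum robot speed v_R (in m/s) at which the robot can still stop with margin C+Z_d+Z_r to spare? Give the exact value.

quadratic (1/5)·v² + (27/50)·v + (-171/2000) = 0
  disc = (27/50)² − 4·(1/5)·(-171/2000) = 9/25 ; √disc = 3/5
  v_R = (−(27/50) + 3/5) / (2·(1/5)) = 3/20 m/s
check:
stop time T_s = (3/20)/(5/2) = 0.0600 s
reaction-phase robot travel = 0.1500·0.0600 = 0.0090 m
braking distance = 0.1500²/(2·2.5000) = 0.0045 m
human closes 1.2000·0.1200 = 0.1440 m
margins: 0.2000+0.0000+0.0100 = 0.2100 m
sum ≈ 0.0090+0.0045+0.1440+0.2100 ≈ 0.3675 m = S ✓

v_R_max = 3/20 m/s = 0.1500 m/s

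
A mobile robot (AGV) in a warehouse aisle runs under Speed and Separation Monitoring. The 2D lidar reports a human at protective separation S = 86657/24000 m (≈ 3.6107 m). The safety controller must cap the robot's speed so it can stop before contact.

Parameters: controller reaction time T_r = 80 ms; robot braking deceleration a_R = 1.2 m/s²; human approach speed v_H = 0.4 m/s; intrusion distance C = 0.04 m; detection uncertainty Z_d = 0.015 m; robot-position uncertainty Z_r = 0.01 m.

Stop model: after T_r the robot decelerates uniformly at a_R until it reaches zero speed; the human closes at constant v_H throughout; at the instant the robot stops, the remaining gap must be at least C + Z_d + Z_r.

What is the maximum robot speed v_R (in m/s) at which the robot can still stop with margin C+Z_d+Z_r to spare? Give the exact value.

v_R_max = 49/20 m/s = 2.4500 m/s

collect terms ⇒ (5/12)·v_R² + (31/75)·v_R + (-84329/24000) = 0
  disc = (31/75)² − 4·(5/12)·(-84329/24000) = 241081/40000 ; √disc = 491/200
  v_R = (−(31/75) + 491/200) / (2·(5/12)) = 49/20 m/s
check:
T_s = v_R/a_R = (49/20)/(6/5) = 2.0417 s
reaction-phase robot travel = 2.4500·0.0800 = 0.1960 m
braking distance = 2.4500²/(2·1.2000) = 2.5010 m
person approaches 0.4000·(0.0800+2.0417) = 0.8487 m
residual clearance needed = 0.0400+0.0150+0.0100 = 0.0650 m
sum ≈ 0.1960+2.5010+0.8487+0.0650 ≈ 3.6107 m = S ✓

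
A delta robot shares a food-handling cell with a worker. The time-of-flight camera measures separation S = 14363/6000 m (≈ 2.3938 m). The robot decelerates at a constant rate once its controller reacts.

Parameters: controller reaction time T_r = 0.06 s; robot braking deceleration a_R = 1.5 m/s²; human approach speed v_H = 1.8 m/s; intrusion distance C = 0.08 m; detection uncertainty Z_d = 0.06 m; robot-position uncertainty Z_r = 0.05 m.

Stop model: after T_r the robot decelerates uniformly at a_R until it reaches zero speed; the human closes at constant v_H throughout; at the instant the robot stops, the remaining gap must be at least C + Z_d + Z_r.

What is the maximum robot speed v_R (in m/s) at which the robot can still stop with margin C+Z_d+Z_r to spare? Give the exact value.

at the boundary: (1/3)·v² + (63/50)·v + (-503/240) = 0
  disc = (63/50)² − 4·(1/3)·(-503/240) = 24649/5625 ; √disc = 157/75
  v_R = (−(63/50) + 157/75) / (2·(1/3)) = 5/4 m/s
check:
T_s = v_R/a_R = (5/4)/(3/2) = 0.8333 s
robot covers v_R·T_r = 1.2500·0.0600 = 0.0750 m before braking
robot under decel: 1.2500²/(2·1.5000) = 0.5208 m
human over T_r+T_s: 1.8000·(0.0600+0.8333) = 1.6080 m
C+Z_d+Z_r = 0.0800+0.0600+0.0500 = 0.1900 m
sum ≈ 0.0750+0.5208+1.6080+0.1900 ≈ 2.3938 m = S ✓

v_R_max = 5/4 m/s = 1.2500 m/s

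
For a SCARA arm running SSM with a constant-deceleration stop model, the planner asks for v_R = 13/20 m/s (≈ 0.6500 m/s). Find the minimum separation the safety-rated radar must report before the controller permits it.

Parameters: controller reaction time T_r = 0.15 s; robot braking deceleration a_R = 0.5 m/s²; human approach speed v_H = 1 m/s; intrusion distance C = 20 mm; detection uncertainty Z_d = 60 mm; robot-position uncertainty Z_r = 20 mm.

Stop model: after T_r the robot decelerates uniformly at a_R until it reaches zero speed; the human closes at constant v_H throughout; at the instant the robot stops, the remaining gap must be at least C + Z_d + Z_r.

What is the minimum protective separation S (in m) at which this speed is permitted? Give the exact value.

stop time T_s = (13/20)/(1/2) = 1.3000 s
robot in T_r: 0.6500·0.1500 = 0.0975 m
robot under decel: 0.6500²/(2·0.5000) = 0.4225 m
human closes 1.0000·1.4500 = 1.4500 m
C+Z_d+Z_r = 0.0200+0.0600+0.0200 = 0.1000 m
S_min ≈ 0.0975+0.4225+1.4500+0.1000  ⇒  S_min = 207/100 m

S_min = 207/100 m = 2.0700 m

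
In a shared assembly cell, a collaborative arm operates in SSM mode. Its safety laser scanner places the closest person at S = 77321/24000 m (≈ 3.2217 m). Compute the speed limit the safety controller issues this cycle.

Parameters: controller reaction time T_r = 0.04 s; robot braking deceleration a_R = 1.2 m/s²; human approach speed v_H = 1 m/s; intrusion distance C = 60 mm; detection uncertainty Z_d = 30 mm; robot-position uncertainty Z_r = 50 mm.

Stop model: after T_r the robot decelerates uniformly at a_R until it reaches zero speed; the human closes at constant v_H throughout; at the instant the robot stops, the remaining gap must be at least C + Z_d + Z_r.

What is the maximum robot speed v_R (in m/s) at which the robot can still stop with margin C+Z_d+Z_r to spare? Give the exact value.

v_R_max = 37/20 m/s = 1.8500 m/s

quadratic (5/12)·v² + (131/150)·v + (-73001/24000) = 0
  disc = (131/150)² − 4·(5/12)·(-73001/24000) = 233289/40000 ; √disc = 483/200
  v_R = (−(131/150) + 483/200) / (2·(5/12)) = 37/20 m/s
check:
braking lasts T_s = (37/20)/(6/5) = 1.5417 s
robot in T_r: 1.8500·0.0400 = 0.0740 m
robot covers 1.8500·1.5417 − ½·1.2000·1.5417² = 1.4260 m while stopping
human over T_r+T_s: 1.0000·(0.0400+1.5417) = 1.5817 m
residual clearance needed = 0.0600+0.0300+0.0500 = 0.1400 m
sum ≈ 0.0740+1.4260+1.5817+0.1400 ≈ 3.2217 m = S ✓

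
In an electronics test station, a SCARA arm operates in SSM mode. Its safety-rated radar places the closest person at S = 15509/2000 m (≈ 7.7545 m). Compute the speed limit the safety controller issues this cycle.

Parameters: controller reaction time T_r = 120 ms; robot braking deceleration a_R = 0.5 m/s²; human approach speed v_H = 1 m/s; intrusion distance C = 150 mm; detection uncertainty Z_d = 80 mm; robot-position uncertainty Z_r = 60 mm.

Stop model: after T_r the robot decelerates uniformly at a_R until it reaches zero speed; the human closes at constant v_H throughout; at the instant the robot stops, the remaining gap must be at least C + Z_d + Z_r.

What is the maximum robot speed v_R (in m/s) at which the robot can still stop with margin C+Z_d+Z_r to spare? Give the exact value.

at the boundary: (1)·v² + (53/25)·v + (-14689/2000) = 0
  disc = (53/25)² − 4·(1)·(-14689/2000) = 84681/2500 ; √disc = 291/50
  v_R = (−(53/25) + 291/50) / (2·(1)) = 37/20 m/s
check:
T_s = v_R/a_R = (37/20)/(1/2) = 3.7000 s
reaction-phase robot travel = 1.8500·0.1200 = 0.2220 m
robot covers 1.8500·3.7000 − ½·0.5000·3.7000² = 3.4225 m while stopping
human closes 1.0000·3.8200 = 3.8200 m
residual clearance needed = 0.1500+0.0800+0.0600 = 0.2900 m
sum ≈ 0.2220+3.4225+3.8200+0.2900 ≈ 7.7545 m = S ✓

v_R_max = 37/20 m/s = 1.8500 m/s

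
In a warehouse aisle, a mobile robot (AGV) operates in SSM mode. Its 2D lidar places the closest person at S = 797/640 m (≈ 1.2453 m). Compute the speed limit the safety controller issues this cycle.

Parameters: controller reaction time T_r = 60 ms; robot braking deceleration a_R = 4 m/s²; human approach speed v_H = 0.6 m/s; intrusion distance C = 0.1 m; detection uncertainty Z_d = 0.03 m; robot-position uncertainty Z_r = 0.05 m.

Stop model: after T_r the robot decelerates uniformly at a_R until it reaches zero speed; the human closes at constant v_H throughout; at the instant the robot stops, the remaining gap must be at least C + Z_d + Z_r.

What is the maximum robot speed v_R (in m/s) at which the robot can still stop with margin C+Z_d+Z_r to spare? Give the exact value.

collect terms ⇒ (1/8)·v_R² + (21/100)·v_R + (-16469/16000) = 0
  disc = (21/100)² − 4·(1/8)·(-16469/16000) = 89401/160000 ; √disc = 299/400
  v_R = (−(21/100) + 299/400) / (2·(1/8)) = 43/20 m/s
check:
T_s = v_R/a_R = (43/20)/4 = 0.5375 s
robot covers v_R·T_r = 2.1500·0.0600 = 0.1290 m before braking
robot under decel: 2.1500²/(2·4.0000) = 0.5778 m
human closes 0.6000·0.5975 = 0.3585 m
C+Z_d+Z_r = 0.1000+0.0300+0.0500 = 0.1800 m
sum ≈ 0.1290+0.5778+0.3585+0.1800 ≈ 1.2453 m = S ✓

v_R_max = 43/20 m/s = 2.1500 m/s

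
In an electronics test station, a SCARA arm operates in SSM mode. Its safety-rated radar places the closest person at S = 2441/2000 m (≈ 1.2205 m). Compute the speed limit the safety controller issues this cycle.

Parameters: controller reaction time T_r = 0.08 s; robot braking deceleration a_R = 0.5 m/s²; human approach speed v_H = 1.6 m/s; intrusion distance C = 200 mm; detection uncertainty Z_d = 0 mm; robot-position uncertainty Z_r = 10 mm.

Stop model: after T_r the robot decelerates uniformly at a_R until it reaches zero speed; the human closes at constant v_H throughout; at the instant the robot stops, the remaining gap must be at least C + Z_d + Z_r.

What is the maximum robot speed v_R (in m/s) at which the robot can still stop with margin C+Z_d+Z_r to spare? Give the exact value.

at the boundary: (1)·v² + (82/25)·v + (-353/400) = 0
  disc = (82/25)² − 4·(1)·(-353/400) = 35721/2500 ; √disc = 189/50
  v_R = (−(82/25) + 189/50) / (2·(1)) = 1/4 m/s
check:
stop time T_s = (1/4)/(1/2) = 0.5000 s
reaction-phase robot travel = 0.2500·0.0800 = 0.0200 m
braking distance = 0.2500²/(2·0.5000) = 0.0625 m
person approaches 1.6000·(0.0800+0.5000) = 0.9280 m
margins: 0.2000+0.0000+0.0100 = 0.2100 m
sum ≈ 0.0200+0.0625+0.9280+0.2100 ≈ 1.2205 m = S ✓

v_R_max = 1/4 m/s = 0.2500 m/s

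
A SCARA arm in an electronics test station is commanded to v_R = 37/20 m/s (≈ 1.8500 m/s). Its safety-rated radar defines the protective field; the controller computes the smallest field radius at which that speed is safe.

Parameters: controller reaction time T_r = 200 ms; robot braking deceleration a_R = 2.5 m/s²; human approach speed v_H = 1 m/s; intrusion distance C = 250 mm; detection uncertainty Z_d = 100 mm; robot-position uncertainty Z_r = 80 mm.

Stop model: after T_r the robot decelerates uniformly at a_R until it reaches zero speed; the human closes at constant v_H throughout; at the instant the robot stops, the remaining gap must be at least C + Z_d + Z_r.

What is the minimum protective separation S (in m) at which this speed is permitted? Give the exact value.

S_min = 4849/2000 m = 2.4245 m

braking lasts T_s = (37/20)/(5/2) = 0.7400 s
reaction-phase robot travel = 1.8500·0.2000 = 0.3700 m
robot covers 1.8500·0.7400 − ½·2.5000·0.7400² = 0.6845 m while stopping
human closes 1.0000·0.9400 = 0.9400 m
margins: 0.2500+0.1000+0.0800 = 0.4300 m
S_min ≈ 0.3700+0.6845+0.9400+0.4300  ⇒  S_min = 4849/2000 m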